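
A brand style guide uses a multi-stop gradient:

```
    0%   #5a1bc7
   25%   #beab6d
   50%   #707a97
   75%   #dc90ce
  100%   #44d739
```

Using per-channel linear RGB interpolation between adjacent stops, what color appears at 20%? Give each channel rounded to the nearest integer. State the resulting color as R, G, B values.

(170, 142, 127)

20% lies between the 0% and 25% stops, so the local fraction is t = (20 − 0)/(25 − 0) = 20/25 ≈ 0.8.
#5a1bc7 → (90, 27, 199); #beab6d → (190, 171, 109).
R = 90 + 0.8 × (190 − 90) = 170 → 170
G = 27 + 0.8 × (171 − 27) = 142.2 → 142
B = 199 + 0.8 × (109 − 199) = 127 → 127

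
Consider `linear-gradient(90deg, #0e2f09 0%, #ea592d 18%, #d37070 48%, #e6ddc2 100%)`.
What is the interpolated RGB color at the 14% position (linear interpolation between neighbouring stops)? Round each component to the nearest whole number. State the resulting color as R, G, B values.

(185, 80, 37)

14% lies between the 0% and 18% stops, so the local fraction is t = (14 − 0)/(18 − 0) = 14/18 ≈ 0.7778.
#0e2f09 → (14, 47, 9); #ea592d → (234, 89, 45).
R = 14 + 0.7778 × (234 − 14) = 185.116 → 185
G = 47 + 0.7778 × (89 − 47) = 79.668 → 80
B = 9 + 0.7778 × (45 − 9) = 37.001 → 37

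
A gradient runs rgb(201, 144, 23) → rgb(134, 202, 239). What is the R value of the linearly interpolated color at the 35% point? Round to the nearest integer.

178

R = 201 + 0.35 × (134 − 201) = 177.55 → 178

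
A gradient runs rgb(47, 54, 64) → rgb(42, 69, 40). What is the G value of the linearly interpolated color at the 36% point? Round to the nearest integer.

G = 54 + 0.36 × (69 − 54) = 59.4 → 59

59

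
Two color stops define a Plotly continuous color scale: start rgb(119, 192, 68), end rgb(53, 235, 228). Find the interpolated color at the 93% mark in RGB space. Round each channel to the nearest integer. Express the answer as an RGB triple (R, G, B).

93% corresponds to t = 0.93.
R = 119 + 0.93 × (53 − 119) = 119 + 0.93 × -66 = 57.62 → 58
G = 192 + 0.93 × (235 − 192) = 192 + 0.93 × 43 = 231.99 → 232
B = 68 + 0.93 × (228 − 68) = 68 + 0.93 × 160 = 216.8 → 217

(58, 232, 217)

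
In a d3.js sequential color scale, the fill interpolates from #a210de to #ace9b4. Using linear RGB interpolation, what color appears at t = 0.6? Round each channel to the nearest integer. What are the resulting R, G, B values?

#a210de → (162, 16, 222); #ace9b4 → (172, 233, 180).
R = 162 + 0.6 × (172 − 162) = 162 + 0.6 × 10 = 168 → 168
G = 16 + 0.6 × (233 − 16) = 16 + 0.6 × 217 = 146.2 → 146
B = 222 + 0.6 × (180 − 222) = 222 + 0.6 × -42 = 196.8 → 197

(168, 146, 197)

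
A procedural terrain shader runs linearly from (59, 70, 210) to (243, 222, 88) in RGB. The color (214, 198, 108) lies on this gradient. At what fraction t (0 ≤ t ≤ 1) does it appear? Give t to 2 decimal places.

0.84

Invert the lerp on the R channel (largest span, 184): t = (214 − 59) / (243 − 59) = 155/184 = 0.84239.
Check on G: (198 − 70)/(222 − 70) = 0.8421 ✓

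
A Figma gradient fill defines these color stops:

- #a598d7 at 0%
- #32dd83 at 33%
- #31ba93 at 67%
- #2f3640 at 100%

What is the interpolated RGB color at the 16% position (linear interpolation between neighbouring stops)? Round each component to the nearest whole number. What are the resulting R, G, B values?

16% lies between the 0% and 33% stops, so the local fraction is t = (16 − 0)/(33 − 0) = 16/33 ≈ 0.4848.
#a598d7 → (165, 152, 215); #32dd83 → (50, 221, 131).
R = 165 + 0.4848 × (50 − 165) = 109.248 → 109
G = 152 + 0.4848 × (221 − 152) = 185.451 → 185
B = 215 + 0.4848 × (131 − 215) = 174.277 → 174

(109, 185, 174)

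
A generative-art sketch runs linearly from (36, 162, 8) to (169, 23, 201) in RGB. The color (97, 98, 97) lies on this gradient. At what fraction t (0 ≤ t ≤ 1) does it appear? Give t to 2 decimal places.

Invert the lerp on the B channel (largest span, 193): t = (97 − 8) / (201 − 8) = 89/193 = 0.46114.
Check on R: (97 − 36)/(169 − 36) = 0.4586 ✓

0.46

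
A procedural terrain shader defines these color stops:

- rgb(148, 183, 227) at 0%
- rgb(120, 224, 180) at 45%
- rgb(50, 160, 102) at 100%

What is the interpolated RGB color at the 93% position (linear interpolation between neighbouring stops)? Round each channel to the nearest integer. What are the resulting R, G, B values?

93% lies between the 45% and 100% stops, so the local fraction is t = (93 − 45)/(100 − 45) = 48/55 ≈ 0.8727.
R = 120 + 0.8727 × (50 − 120) = 58.911 → 59
G = 224 + 0.8727 × (160 − 224) = 168.147 → 168
B = 180 + 0.8727 × (102 − 180) = 111.929 → 112

(59, 168, 112)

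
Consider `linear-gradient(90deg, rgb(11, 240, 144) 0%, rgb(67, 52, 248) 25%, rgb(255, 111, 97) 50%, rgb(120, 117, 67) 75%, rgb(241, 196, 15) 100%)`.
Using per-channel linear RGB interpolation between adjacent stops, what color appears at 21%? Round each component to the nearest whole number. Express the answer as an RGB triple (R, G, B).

(58, 82, 231)

21% lies between the 0% and 25% stops, so the local fraction is t = (21 − 0)/(25 − 0) = 21/25 ≈ 0.84.
R = 11 + 0.84 × (67 − 11) = 58.04 → 58
G = 240 + 0.84 × (52 − 240) = 82.08 → 82
B = 144 + 0.84 × (248 − 144) = 231.36 → 231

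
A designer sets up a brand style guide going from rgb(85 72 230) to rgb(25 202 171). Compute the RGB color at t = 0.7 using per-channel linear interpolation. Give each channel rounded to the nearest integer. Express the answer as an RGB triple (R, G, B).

(43, 163, 189)

R = 85 + 0.7 × (25 − 85) = 85 + 0.7 × -60 = 43 → 43
G = 72 + 0.7 × (202 − 72) = 72 + 0.7 × 130 = 163 → 163
B = 230 + 0.7 × (171 − 230) = 230 + 0.7 × -59 = 188.7 → 189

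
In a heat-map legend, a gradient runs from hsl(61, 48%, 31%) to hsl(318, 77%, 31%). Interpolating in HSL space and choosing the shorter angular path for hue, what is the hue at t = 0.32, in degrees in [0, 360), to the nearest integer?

28

Hue: 318 − 61 = 257°, but |257| > 180 so the shorter arc goes the other way: Δh = 257 − 360 = -103°.
H = 61 + 0.32 × (-103) = 28.04 → 28°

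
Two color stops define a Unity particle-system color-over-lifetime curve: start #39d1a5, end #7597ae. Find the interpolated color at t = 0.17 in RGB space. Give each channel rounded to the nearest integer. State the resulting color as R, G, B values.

(67, 199, 167)

#39d1a5 → (57, 209, 165); #7597ae → (117, 151, 174).
R = 57 + 0.17 × (117 − 57) = 57 + 0.17 × 60 = 67.2 → 67
G = 209 + 0.17 × (151 − 209) = 209 + 0.17 × -58 = 199.14 → 199
B = 165 + 0.17 × (174 − 165) = 165 + 0.17 × 9 = 166.53 → 167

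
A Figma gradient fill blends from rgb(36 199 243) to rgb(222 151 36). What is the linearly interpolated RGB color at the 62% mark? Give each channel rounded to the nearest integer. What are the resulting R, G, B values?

(151, 169, 115)

62% corresponds to t = 0.62.
R = 36 + 0.62 × (222 − 36) = 36 + 0.62 × 186 = 151.32 → 151
G = 199 + 0.62 × (151 − 199) = 199 + 0.62 × -48 = 169.24 → 169
B = 243 + 0.62 × (36 − 243) = 243 + 0.62 × -207 = 114.66 → 115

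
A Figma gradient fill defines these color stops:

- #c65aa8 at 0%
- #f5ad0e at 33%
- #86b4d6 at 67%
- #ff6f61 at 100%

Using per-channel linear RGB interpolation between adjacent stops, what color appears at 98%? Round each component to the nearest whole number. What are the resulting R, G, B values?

(248, 115, 104)

98% lies between the 67% and 100% stops, so the local fraction is t = (98 − 67)/(100 − 67) = 31/33 ≈ 0.9394.
#86b4d6 → (134, 180, 214); #ff6f61 → (255, 111, 97).
R = 134 + 0.9394 × (255 − 134) = 247.667 → 248
G = 180 + 0.9394 × (111 − 180) = 115.181 → 115
B = 214 + 0.9394 × (97 − 214) = 104.09 → 104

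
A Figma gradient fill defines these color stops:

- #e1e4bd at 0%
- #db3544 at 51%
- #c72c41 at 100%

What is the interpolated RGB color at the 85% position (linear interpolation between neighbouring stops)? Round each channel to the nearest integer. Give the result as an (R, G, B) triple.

85% lies between the 51% and 100% stops, so the local fraction is t = (85 − 51)/(100 − 51) = 34/49 ≈ 0.6939.
#db3544 → (219, 53, 68); #c72c41 → (199, 44, 65).
R = 219 + 0.6939 × (199 − 219) = 205.122 → 205
G = 53 + 0.6939 × (44 − 53) = 46.755 → 47
B = 68 + 0.6939 × (65 − 68) = 65.918 → 66

(205, 47, 66)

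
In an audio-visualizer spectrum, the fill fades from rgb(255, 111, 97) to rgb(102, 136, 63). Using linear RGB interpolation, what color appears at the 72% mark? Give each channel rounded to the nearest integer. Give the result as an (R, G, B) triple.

(145, 129, 73)

72% corresponds to t = 0.72.
R = 255 + 0.72 × (102 − 255) = 255 + 0.72 × -153 = 144.84 → 145
G = 111 + 0.72 × (136 − 111) = 111 + 0.72 × 25 = 129 → 129
B = 97 + 0.72 × (63 − 97) = 97 + 0.72 × -34 = 72.52 → 73
So the blended color is (145, 129, 73), about #918149.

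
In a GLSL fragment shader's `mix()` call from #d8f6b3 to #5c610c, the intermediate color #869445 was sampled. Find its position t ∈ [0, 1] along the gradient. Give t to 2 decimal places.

0.66

Invert the lerp on the B channel (largest span, 167): t = (69 − 179) / (12 − 179) = -110/-167 = 0.65868.
Check on R: (134 − 216)/(92 − 216) = 0.6613 ✓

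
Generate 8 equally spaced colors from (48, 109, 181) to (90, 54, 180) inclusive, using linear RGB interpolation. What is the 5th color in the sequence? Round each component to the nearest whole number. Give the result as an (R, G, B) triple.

(72, 78, 180)

With 8 swatches and endpoints inclusive, swatch 5 sits at t = (5 − 1)/(8 − 1) = 4/7 ≈ 0.5714.
R = 48 + 0.5714 × (90 − 48) = 71.999 → 72
G = 109 + 0.5714 × (54 − 109) = 77.573 → 78
B = 181 + 0.5714 × (180 − 181) = 180.429 → 180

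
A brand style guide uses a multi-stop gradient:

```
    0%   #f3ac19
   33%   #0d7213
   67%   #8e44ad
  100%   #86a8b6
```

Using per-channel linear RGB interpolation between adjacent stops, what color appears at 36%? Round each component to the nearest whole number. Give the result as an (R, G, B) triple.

36% lies between the 33% and 67% stops, so the local fraction is t = (36 − 33)/(67 − 33) = 3/34 ≈ 0.0882.
#0d7213 → (13, 114, 19); #8e44ad → (142, 68, 173).
R = 13 + 0.0882 × (142 − 13) = 24.378 → 24
G = 114 + 0.0882 × (68 − 114) = 109.943 → 110
B = 19 + 0.0882 × (173 − 19) = 32.583 → 33

(24, 110, 33)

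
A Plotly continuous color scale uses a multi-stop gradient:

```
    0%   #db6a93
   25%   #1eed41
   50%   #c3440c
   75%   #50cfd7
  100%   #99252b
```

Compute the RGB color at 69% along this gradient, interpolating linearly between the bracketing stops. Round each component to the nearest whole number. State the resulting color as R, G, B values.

(108, 174, 166)

69% lies between the 50% and 75% stops, so the local fraction is t = (69 − 50)/(75 − 50) = 19/25 ≈ 0.76.
#c3440c → (195, 68, 12); #50cfd7 → (80, 207, 215).
R = 195 + 0.76 × (80 − 195) = 107.6 → 108
G = 68 + 0.76 × (207 − 68) = 173.64 → 174
B = 12 + 0.76 × (215 − 12) = 166.28 → 166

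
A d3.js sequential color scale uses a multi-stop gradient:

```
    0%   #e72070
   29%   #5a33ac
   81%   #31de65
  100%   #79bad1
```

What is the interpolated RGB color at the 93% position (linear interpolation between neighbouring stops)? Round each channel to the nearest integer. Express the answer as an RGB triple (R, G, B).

93% lies between the 81% and 100% stops, so the local fraction is t = (93 − 81)/(100 − 81) = 12/19 ≈ 0.6316.
#31de65 → (49, 222, 101); #79bad1 → (121, 186, 209).
R = 49 + 0.6316 × (121 − 49) = 94.475 → 94
G = 222 + 0.6316 × (186 − 222) = 199.262 → 199
B = 101 + 0.6316 × (209 − 101) = 169.213 → 169

(94, 199, 169)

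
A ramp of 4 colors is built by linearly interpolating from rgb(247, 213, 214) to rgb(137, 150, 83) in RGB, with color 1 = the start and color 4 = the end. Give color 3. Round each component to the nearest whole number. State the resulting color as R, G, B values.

(174, 171, 127)

With 4 swatches and endpoints inclusive, swatch 3 sits at t = (3 − 1)/(4 − 1) = 2/3 ≈ 0.6667.
R = 247 + 0.6667 × (137 − 247) = 173.663 → 174
G = 213 + 0.6667 × (150 − 213) = 170.998 → 171
B = 214 + 0.6667 × (83 − 214) = 126.662 → 127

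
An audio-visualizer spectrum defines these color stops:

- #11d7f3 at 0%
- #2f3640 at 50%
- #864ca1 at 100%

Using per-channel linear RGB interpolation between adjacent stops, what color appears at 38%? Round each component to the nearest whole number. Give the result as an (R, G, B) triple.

(40, 93, 107)

38% lies between the 0% and 50% stops, so the local fraction is t = (38 − 0)/(50 − 0) = 38/50 ≈ 0.76.
#11d7f3 → (17, 215, 243); #2f3640 → (47, 54, 64).
R = 17 + 0.76 × (47 − 17) = 39.8 → 40
G = 215 + 0.76 × (54 − 215) = 92.64 → 93
B = 243 + 0.76 × (64 − 243) = 106.96 → 107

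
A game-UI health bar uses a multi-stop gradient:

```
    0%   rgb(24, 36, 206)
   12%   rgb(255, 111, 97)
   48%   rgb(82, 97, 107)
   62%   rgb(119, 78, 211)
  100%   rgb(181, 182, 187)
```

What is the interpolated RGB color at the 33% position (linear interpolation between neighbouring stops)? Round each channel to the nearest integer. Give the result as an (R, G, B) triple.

(154, 103, 103)

33% lies between the 12% and 48% stops, so the local fraction is t = (33 − 12)/(48 − 12) = 21/36 ≈ 0.5833.
R = 255 + 0.5833 × (82 − 255) = 154.089 → 154
G = 111 + 0.5833 × (97 − 111) = 102.834 → 103
B = 97 + 0.5833 × (107 − 97) = 102.833 → 103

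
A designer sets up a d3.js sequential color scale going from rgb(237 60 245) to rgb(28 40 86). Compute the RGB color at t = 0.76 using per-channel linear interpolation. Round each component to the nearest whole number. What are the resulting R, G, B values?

R = 237 + 0.76 × (28 − 237) = 237 + 0.76 × -209 = 78.16 → 78
G = 60 + 0.76 × (40 − 60) = 60 + 0.76 × -20 = 44.8 → 45
B = 245 + 0.76 × (86 − 245) = 245 + 0.76 × -159 = 124.16 → 124

(78, 45, 124)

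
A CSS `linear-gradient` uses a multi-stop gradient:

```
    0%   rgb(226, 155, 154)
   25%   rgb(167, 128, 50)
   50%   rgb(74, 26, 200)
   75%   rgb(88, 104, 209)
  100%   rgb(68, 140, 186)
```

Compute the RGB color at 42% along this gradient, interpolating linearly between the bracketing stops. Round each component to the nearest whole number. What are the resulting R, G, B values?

(104, 59, 152)

42% lies between the 25% and 50% stops, so the local fraction is t = (42 − 25)/(50 − 25) = 17/25 ≈ 0.68.
R = 167 + 0.68 × (74 − 167) = 103.76 → 104
G = 128 + 0.68 × (26 − 128) = 58.64 → 59
B = 50 + 0.68 × (200 − 50) = 152 → 152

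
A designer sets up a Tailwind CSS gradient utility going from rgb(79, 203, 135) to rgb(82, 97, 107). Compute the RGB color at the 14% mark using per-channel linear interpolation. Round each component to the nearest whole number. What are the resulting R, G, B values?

(79, 188, 131)

14% corresponds to t = 0.14.
R = 79 + 0.14 × (82 − 79) = 79 + 0.14 × 3 = 79.42 → 79
G = 203 + 0.14 × (97 − 203) = 203 + 0.14 × -106 = 188.16 → 188
B = 135 + 0.14 × (107 − 135) = 135 + 0.14 × -28 = 131.08 → 131
So the blended color is (79, 188, 131), about #4fbc83.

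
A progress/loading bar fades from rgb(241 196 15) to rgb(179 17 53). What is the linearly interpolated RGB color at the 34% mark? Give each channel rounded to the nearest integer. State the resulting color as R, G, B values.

34% corresponds to t = 0.34.
R = 241 + 0.34 × (179 − 241) = 241 + 0.34 × -62 = 219.92 → 220
G = 196 + 0.34 × (17 − 196) = 196 + 0.34 × -179 = 135.14 → 135
B = 15 + 0.34 × (53 − 15) = 15 + 0.34 × 38 = 27.92 → 28
So the blended color is (220, 135, 28), about #dc871c.

(220, 135, 28)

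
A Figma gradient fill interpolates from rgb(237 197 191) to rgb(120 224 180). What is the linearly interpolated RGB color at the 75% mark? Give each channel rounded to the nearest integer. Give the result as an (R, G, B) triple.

(149, 217, 183)

75% corresponds to t = 0.75.
R = 237 + 0.75 × (120 − 237) = 237 + 0.75 × -117 = 149.25 → 149
G = 197 + 0.75 × (224 − 197) = 197 + 0.75 × 27 = 217.25 → 217
B = 191 + 0.75 × (180 − 191) = 191 + 0.75 × -11 = 182.75 → 183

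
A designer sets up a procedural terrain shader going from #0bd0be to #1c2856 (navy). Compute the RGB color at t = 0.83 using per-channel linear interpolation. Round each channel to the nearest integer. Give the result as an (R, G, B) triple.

#0bd0be → (11, 208, 190); #1c2856 → (28, 40, 86).
R = 11 + 0.83 × (28 − 11) = 11 + 0.83 × 17 = 25.11 → 25
G = 208 + 0.83 × (40 − 208) = 208 + 0.83 × -168 = 68.56 → 69
B = 190 + 0.83 × (86 − 190) = 190 + 0.83 × -104 = 103.68 → 104

(25, 69, 104)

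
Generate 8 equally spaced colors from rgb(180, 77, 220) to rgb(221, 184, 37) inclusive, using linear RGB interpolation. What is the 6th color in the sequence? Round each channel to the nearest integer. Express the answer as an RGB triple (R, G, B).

(209, 153, 89)

With 8 swatches and endpoints inclusive, swatch 6 sits at t = (6 − 1)/(8 − 1) = 5/7 ≈ 0.7143.
R = 180 + 0.7143 × (221 − 180) = 209.286 → 209
G = 77 + 0.7143 × (184 − 77) = 153.43 → 153
B = 220 + 0.7143 × (37 − 220) = 89.283 → 89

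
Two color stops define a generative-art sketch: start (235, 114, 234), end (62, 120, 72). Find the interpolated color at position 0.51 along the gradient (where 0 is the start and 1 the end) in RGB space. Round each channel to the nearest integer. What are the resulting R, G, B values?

(147, 117, 151)

R = 235 + 0.51 × (62 − 235) = 235 + 0.51 × -173 = 146.77 → 147
G = 114 + 0.51 × (120 − 114) = 114 + 0.51 × 6 = 117.06 → 117
B = 234 + 0.51 × (72 − 234) = 234 + 0.51 × -162 = 151.38 → 151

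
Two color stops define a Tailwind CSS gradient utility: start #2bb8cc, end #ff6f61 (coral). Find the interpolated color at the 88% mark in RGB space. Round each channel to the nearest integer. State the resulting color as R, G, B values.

#2bb8cc → (43, 184, 204); #ff6f61 → (255, 111, 97).
88% corresponds to t = 0.88.
R = 43 + 0.88 × (255 − 43) = 43 + 0.88 × 212 = 229.56 → 230
G = 184 + 0.88 × (111 − 184) = 184 + 0.88 × -73 = 119.76 → 120
B = 204 + 0.88 × (97 − 204) = 204 + 0.88 × -107 = 109.84 → 110
So the blended color is (230, 120, 110), about #e6786e.

(230, 120, 110)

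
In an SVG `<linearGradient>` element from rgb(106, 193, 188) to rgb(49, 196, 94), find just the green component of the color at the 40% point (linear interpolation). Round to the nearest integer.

G = 193 + 0.4 × (196 − 193) = 194.2 → 194

194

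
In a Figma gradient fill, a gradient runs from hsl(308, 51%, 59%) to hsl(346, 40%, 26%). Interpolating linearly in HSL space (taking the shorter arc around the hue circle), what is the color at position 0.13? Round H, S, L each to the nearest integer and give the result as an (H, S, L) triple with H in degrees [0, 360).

Hue arc: Δh = 346 − 308 = 38° (|Δh| ≤ 180, already the shorter path).
H = 308 + 0.13 × (38) = 312.94 → 313°
S = 51 + 0.13 × (40 − 51) = 49.57 → 50%
L = 59 + 0.13 × (26 − 59) = 54.71 → 55%

(313, 50, 55)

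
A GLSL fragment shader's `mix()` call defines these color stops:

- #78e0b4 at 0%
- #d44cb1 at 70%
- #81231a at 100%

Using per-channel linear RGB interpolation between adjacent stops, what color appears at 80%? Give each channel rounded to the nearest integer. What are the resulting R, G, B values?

(184, 62, 127)

80% lies between the 70% and 100% stops, so the local fraction is t = (80 − 70)/(100 − 70) = 10/30 ≈ 0.3333.
#d44cb1 → (212, 76, 177); #81231a → (129, 35, 26).
R = 212 + 0.3333 × (129 − 212) = 184.336 → 184
G = 76 + 0.3333 × (35 − 76) = 62.335 → 62
B = 177 + 0.3333 × (26 − 177) = 126.672 → 127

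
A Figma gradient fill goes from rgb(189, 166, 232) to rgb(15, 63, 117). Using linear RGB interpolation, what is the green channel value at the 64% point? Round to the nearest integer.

G = 166 + 0.64 × (63 − 166) = 100.08 → 100

100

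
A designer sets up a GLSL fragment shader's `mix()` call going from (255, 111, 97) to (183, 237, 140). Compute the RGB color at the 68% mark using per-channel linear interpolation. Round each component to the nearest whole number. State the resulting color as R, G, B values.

68% corresponds to t = 0.68.
R = 255 + 0.68 × (183 − 255) = 255 + 0.68 × -72 = 206.04 → 206
G = 111 + 0.68 × (237 − 111) = 111 + 0.68 × 126 = 196.68 → 197
B = 97 + 0.68 × (140 − 97) = 97 + 0.68 × 43 = 126.24 → 126

(206, 197, 126)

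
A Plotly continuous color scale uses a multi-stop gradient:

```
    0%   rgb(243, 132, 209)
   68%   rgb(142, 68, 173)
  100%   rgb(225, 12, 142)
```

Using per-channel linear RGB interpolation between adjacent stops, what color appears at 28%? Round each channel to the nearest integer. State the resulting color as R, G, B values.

(201, 106, 194)

28% lies between the 0% and 68% stops, so the local fraction is t = (28 − 0)/(68 − 0) = 28/68 ≈ 0.4118.
R = 243 + 0.4118 × (142 − 243) = 201.408 → 201
G = 132 + 0.4118 × (68 − 132) = 105.645 → 106
B = 209 + 0.4118 × (173 − 209) = 194.175 → 194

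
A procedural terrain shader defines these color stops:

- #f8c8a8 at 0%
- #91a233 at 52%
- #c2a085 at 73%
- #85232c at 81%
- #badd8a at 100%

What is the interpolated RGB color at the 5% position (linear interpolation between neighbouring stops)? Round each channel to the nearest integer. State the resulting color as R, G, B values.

(238, 196, 157)

5% lies between the 0% and 52% stops, so the local fraction is t = (5 − 0)/(52 − 0) = 5/52 ≈ 0.0962.
#f8c8a8 → (248, 200, 168); #91a233 → (145, 162, 51).
R = 248 + 0.0962 × (145 − 248) = 238.091 → 238
G = 200 + 0.0962 × (162 − 200) = 196.344 → 196
B = 168 + 0.0962 × (51 − 168) = 156.745 → 157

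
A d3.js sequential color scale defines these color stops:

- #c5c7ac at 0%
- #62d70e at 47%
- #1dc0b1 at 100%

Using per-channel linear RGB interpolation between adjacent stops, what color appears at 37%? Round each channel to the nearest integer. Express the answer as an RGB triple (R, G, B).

(119, 212, 48)

37% lies between the 0% and 47% stops, so the local fraction is t = (37 − 0)/(47 − 0) = 37/47 ≈ 0.7872.
#c5c7ac → (197, 199, 172); #62d70e → (98, 215, 14).
R = 197 + 0.7872 × (98 − 197) = 119.067 → 119
G = 199 + 0.7872 × (215 − 199) = 211.595 → 212
B = 172 + 0.7872 × (14 − 172) = 47.622 → 48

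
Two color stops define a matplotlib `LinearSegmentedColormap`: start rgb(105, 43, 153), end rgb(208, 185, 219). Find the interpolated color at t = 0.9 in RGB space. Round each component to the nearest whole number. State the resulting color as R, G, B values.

(198, 171, 212)

R = 105 + 0.9 × (208 − 105) = 105 + 0.9 × 103 = 197.7 → 198
G = 43 + 0.9 × (185 − 43) = 43 + 0.9 × 142 = 170.8 → 171
B = 153 + 0.9 × (219 − 153) = 153 + 0.9 × 66 = 212.4 → 212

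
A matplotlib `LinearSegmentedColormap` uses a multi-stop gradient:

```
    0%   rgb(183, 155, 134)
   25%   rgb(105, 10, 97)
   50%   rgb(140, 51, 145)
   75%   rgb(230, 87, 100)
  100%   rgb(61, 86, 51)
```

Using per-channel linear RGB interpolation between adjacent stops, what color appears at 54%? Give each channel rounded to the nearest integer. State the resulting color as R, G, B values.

54% lies between the 50% and 75% stops, so the local fraction is t = (54 − 50)/(75 − 50) = 4/25 ≈ 0.16.
R = 140 + 0.16 × (230 − 140) = 154.4 → 154
G = 51 + 0.16 × (87 − 51) = 56.76 → 57
B = 145 + 0.16 × (100 − 145) = 137.8 → 138

(154, 57, 138)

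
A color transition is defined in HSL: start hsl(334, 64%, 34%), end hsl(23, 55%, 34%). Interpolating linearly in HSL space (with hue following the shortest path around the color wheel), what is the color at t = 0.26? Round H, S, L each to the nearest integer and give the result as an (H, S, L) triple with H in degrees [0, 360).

Hue: 23 − 334 = -311°, but |-311| > 180 so the shorter arc goes the other way: Δh = -311 + 360 = 49°.
H = 334 + 0.26 × (49) = 346.74 → 347°
S = 64 + 0.26 × (55 − 64) = 61.66 → 62%
L = 34 + 0.26 × (34 − 34) = 34 → 34%

(347, 62, 34)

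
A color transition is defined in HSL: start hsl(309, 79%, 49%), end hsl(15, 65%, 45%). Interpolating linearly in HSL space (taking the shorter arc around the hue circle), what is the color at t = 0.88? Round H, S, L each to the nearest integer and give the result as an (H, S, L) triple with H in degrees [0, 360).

Hue: 15 − 309 = -294°, but |-294| > 180 so the shorter arc goes the other way: Δh = -294 + 360 = 66°.
H = 309 + 0.88 × (66) = 367.08 → 367 → 367 mod 360 = 7°
S = 79 + 0.88 × (65 − 79) = 66.68 → 67%
L = 49 + 0.88 × (45 − 49) = 45.48 → 45%

(7, 67, 45)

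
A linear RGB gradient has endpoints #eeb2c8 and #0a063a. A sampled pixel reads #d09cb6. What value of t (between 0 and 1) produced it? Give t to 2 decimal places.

0.13

Invert the lerp on the R channel (largest span, 228): t = (208 − 238) / (10 − 238) = -30/-228 = 0.13158.
Check on G: (156 − 178)/(6 − 178) = 0.1279 ✓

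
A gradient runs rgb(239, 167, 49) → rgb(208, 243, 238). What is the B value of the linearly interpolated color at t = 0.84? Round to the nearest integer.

208

B = 49 + 0.84 × (238 − 49) = 207.76 → 208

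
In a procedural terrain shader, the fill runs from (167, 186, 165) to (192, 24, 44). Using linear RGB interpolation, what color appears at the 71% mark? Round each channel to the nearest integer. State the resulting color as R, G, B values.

71% corresponds to t = 0.71.
R = 167 + 0.71 × (192 − 167) = 167 + 0.71 × 25 = 184.75 → 185
G = 186 + 0.71 × (24 − 186) = 186 + 0.71 × -162 = 70.98 → 71
B = 165 + 0.71 × (44 − 165) = 165 + 0.71 × -121 = 79.09 → 79

(185, 71, 79)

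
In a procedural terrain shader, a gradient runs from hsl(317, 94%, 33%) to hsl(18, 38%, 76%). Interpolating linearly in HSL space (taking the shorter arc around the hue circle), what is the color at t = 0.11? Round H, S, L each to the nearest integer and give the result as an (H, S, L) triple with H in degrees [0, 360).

Hue: 18 − 317 = -299°, but |-299| > 180 so the shorter arc goes the other way: Δh = -299 + 360 = 61°.
H = 317 + 0.11 × (61) = 323.71 → 324°
S = 94 + 0.11 × (38 − 94) = 87.84 → 88%
L = 33 + 0.11 × (76 − 33) = 37.73 → 38%

(324, 88, 38)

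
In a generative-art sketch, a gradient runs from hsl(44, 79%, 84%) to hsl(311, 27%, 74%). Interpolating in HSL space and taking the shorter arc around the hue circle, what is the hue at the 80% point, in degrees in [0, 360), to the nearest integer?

Hue: 311 − 44 = 267°, but |267| > 180 so the shorter arc goes the other way: Δh = 267 − 360 = -93°.
H = 44 + 0.8 × (-93) = -30.4 → -30 → -30 mod 360 = 330°

330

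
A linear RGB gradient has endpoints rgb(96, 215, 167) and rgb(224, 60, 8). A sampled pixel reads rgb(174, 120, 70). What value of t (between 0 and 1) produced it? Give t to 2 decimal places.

0.61

Invert the lerp on the B channel (largest span, 159): t = (70 − 167) / (8 − 167) = -97/-159 = 0.61006.
Check on R: (174 − 96)/(224 − 96) = 0.6094 ✓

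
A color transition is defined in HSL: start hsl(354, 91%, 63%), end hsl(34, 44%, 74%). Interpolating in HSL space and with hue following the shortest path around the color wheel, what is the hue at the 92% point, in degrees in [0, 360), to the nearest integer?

Hue: 34 − 354 = -320°, but |-320| > 180 so the shorter arc goes the other way: Δh = -320 + 360 = 40°.
H = 354 + 0.92 × (40) = 390.8 → 391 → 391 mod 360 = 31°

31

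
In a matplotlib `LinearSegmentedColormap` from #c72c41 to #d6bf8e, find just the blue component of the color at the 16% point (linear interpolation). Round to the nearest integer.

B₁ = 65 (from #c72c41), B₂ = 142 (from #d6bf8e).
B = 65 + 0.16 × (142 − 65) = 77.32 → 77

77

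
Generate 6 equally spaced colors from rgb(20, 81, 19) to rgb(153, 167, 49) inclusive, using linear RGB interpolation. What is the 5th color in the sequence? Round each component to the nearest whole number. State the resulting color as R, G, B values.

With 6 swatches and endpoints inclusive, swatch 5 sits at t = (5 − 1)/(6 − 1) = 4/5 ≈ 0.8.
R = 20 + 0.8 × (153 − 20) = 126.4 → 126
G = 81 + 0.8 × (167 − 81) = 149.8 → 150
B = 19 + 0.8 × (49 − 19) = 43 → 43

(126, 150, 43)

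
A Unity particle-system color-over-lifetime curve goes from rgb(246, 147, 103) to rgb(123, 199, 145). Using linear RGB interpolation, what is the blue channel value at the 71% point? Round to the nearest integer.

133

B = 103 + 0.71 × (145 − 103) = 132.82 → 133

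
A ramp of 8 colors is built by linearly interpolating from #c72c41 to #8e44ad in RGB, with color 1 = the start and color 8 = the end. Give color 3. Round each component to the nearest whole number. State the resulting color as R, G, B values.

(183, 51, 96)

With 8 swatches and endpoints inclusive, swatch 3 sits at t = (3 − 1)/(8 − 1) = 2/7 ≈ 0.2857.
#c72c41 → (199, 44, 65); #8e44ad → (142, 68, 173).
R = 199 + 0.2857 × (142 − 199) = 182.715 → 183
G = 44 + 0.2857 × (68 − 44) = 50.857 → 51
B = 65 + 0.2857 × (173 − 65) = 95.856 → 96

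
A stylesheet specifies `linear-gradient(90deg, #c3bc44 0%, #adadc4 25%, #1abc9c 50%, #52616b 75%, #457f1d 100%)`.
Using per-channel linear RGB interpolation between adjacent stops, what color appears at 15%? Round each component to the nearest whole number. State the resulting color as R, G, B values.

15% lies between the 0% and 25% stops, so the local fraction is t = (15 − 0)/(25 − 0) = 15/25 ≈ 0.6.
#c3bc44 → (195, 188, 68); #adadc4 → (173, 173, 196).
R = 195 + 0.6 × (173 − 195) = 181.8 → 182
G = 188 + 0.6 × (173 − 188) = 179 → 179
B = 68 + 0.6 × (196 − 68) = 144.8 → 145

(182, 179, 145)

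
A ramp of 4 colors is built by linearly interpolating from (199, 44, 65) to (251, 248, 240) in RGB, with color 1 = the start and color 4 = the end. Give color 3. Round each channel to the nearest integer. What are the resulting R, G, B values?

With 4 swatches and endpoints inclusive, swatch 3 sits at t = (3 − 1)/(4 − 1) = 2/3 ≈ 0.6667.
R = 199 + 0.6667 × (251 − 199) = 233.668 → 234
G = 44 + 0.6667 × (248 − 44) = 180.007 → 180
B = 65 + 0.6667 × (240 − 65) = 181.673 → 182

(234, 180, 182)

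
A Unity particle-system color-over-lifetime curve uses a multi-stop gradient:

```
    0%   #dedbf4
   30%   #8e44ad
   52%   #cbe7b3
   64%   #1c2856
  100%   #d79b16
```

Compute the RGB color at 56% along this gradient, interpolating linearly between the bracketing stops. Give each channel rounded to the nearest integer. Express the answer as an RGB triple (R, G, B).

(145, 167, 148)

56% lies between the 52% and 64% stops, so the local fraction is t = (56 − 52)/(64 − 52) = 4/12 ≈ 0.3333.
#cbe7b3 → (203, 231, 179); #1c2856 → (28, 40, 86).
R = 203 + 0.3333 × (28 − 203) = 144.673 → 145
G = 231 + 0.3333 × (40 − 231) = 167.34 → 167
B = 179 + 0.3333 × (86 − 179) = 148.003 → 148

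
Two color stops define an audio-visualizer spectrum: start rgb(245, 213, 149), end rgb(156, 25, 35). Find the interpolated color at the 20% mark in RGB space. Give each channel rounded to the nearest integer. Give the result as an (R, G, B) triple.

20% corresponds to t = 0.2.
R = 245 + 0.2 × (156 − 245) = 245 + 0.2 × -89 = 227.2 → 227
G = 213 + 0.2 × (25 − 213) = 213 + 0.2 × -188 = 175.4 → 175
B = 149 + 0.2 × (35 − 149) = 149 + 0.2 × -114 = 126.2 → 126

(227, 175, 126)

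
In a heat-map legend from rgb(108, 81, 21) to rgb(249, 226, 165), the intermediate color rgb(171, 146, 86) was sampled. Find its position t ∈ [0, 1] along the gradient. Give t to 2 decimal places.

0.45

Invert the lerp on the G channel (largest span, 145): t = (146 − 81) / (226 − 81) = 65/145 = 0.44828.
Check on R: (171 − 108)/(249 − 108) = 0.4468 ✓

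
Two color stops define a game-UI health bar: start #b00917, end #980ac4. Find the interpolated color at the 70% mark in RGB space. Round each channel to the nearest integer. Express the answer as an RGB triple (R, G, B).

#b00917 → (176, 9, 23); #980ac4 → (152, 10, 196).
70% corresponds to t = 0.7.
R = 176 + 0.7 × (152 − 176) = 176 + 0.7 × -24 = 159.2 → 159
G = 9 + 0.7 × (10 − 9) = 9 + 0.7 × 1 = 9.7 → 10
B = 23 + 0.7 × (196 − 23) = 23 + 0.7 × 173 = 144.1 → 144

(159, 10, 144)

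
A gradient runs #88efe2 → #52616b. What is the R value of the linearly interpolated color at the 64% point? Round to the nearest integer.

R₁ = 136 (from #88efe2), R₂ = 82 (from #52616b).
R = 136 + 0.64 × (82 − 136) = 101.44 → 101

101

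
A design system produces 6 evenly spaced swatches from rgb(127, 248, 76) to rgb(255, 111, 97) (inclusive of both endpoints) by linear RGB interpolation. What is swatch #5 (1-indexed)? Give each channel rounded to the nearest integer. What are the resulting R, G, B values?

With 6 swatches and endpoints inclusive, swatch 5 sits at t = (5 − 1)/(6 − 1) = 4/5 ≈ 0.8.
R = 127 + 0.8 × (255 − 127) = 229.4 → 229
G = 248 + 0.8 × (111 − 248) = 138.4 → 138
B = 76 + 0.8 × (97 − 76) = 92.8 → 93

(229, 138, 93)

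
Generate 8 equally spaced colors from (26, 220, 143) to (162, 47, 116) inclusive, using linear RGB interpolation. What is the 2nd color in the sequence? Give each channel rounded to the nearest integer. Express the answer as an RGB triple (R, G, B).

(45, 195, 139)

With 8 swatches and endpoints inclusive, swatch 2 sits at t = (2 − 1)/(8 − 1) = 1/7 ≈ 0.1429.
R = 26 + 0.1429 × (162 − 26) = 45.434 → 45
G = 220 + 0.1429 × (47 − 220) = 195.278 → 195
B = 143 + 0.1429 × (116 − 143) = 139.142 → 139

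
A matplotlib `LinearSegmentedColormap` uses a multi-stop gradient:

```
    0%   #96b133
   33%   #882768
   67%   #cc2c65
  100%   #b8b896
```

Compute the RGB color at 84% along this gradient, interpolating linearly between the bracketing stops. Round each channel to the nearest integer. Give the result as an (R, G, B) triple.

84% lies between the 67% and 100% stops, so the local fraction is t = (84 − 67)/(100 − 67) = 17/33 ≈ 0.5152.
#cc2c65 → (204, 44, 101); #b8b896 → (184, 184, 150).
R = 204 + 0.5152 × (184 − 204) = 193.696 → 194
G = 44 + 0.5152 × (184 − 44) = 116.128 → 116
B = 101 + 0.5152 × (150 − 101) = 126.245 → 126

(194, 116, 126)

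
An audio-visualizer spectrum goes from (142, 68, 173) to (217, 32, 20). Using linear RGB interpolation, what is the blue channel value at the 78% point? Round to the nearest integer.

B = 173 + 0.78 × (20 − 173) = 53.66 → 54

54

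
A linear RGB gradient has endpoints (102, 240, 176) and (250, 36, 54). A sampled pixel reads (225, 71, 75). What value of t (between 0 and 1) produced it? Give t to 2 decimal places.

0.83

Invert the lerp on the G channel (largest span, 204): t = (71 − 240) / (36 − 240) = -169/-204 = 0.82843.
Check on R: (225 − 102)/(250 − 102) = 0.8311 ✓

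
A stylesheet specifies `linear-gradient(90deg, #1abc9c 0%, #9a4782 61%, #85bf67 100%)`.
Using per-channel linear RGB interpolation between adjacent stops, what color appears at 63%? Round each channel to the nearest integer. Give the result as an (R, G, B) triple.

63% lies between the 61% and 100% stops, so the local fraction is t = (63 − 61)/(100 − 61) = 2/39 ≈ 0.0513.
#9a4782 → (154, 71, 130); #85bf67 → (133, 191, 103).
R = 154 + 0.0513 × (133 − 154) = 152.923 → 153
G = 71 + 0.0513 × (191 − 71) = 77.156 → 77
B = 130 + 0.0513 × (103 − 130) = 128.615 → 129

(153, 77, 129)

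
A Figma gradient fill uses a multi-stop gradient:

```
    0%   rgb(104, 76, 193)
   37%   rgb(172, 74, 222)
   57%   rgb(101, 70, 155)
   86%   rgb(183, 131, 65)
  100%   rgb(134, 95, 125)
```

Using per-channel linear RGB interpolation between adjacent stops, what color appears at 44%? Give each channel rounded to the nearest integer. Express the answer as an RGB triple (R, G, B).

(147, 73, 199)

44% lies between the 37% and 57% stops, so the local fraction is t = (44 − 37)/(57 − 37) = 7/20 ≈ 0.35.
R = 172 + 0.35 × (101 − 172) = 147.15 → 147
G = 74 + 0.35 × (70 − 74) = 72.6 → 73
B = 222 + 0.35 × (155 − 222) = 198.55 → 199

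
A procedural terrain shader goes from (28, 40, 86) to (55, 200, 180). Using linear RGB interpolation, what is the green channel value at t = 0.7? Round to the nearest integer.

152

G = 40 + 0.7 × (200 − 40) = 152 → 152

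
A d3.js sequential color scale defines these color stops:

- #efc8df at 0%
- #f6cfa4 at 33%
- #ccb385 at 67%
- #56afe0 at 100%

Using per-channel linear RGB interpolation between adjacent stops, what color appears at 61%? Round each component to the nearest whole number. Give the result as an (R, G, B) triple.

61% lies between the 33% and 67% stops, so the local fraction is t = (61 − 33)/(67 − 33) = 28/34 ≈ 0.8235.
#f6cfa4 → (246, 207, 164); #ccb385 → (204, 179, 133).
R = 246 + 0.8235 × (204 − 246) = 211.413 → 211
G = 207 + 0.8235 × (179 − 207) = 183.942 → 184
B = 164 + 0.8235 × (133 − 164) = 138.471 → 138

(211, 184, 138)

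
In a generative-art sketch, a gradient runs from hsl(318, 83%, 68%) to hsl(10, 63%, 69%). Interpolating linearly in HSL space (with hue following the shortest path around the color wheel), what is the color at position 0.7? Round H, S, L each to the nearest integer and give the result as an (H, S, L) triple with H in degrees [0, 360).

Hue: 10 − 318 = -308°, but |-308| > 180 so the shorter arc goes the other way: Δh = -308 + 360 = 52°.
H = 318 + 0.7 × (52) = 354.4 → 354°
S = 83 + 0.7 × (63 − 83) = 69 → 69%
L = 68 + 0.7 × (69 − 68) = 68.7 → 69%

(354, 69, 69)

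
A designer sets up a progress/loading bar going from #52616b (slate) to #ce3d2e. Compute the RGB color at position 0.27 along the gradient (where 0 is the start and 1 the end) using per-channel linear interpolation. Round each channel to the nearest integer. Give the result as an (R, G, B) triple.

#52616b → (82, 97, 107); #ce3d2e → (206, 61, 46).
R = 82 + 0.27 × (206 − 82) = 82 + 0.27 × 124 = 115.48 → 115
G = 97 + 0.27 × (61 − 97) = 97 + 0.27 × -36 = 87.28 → 87
B = 107 + 0.27 × (46 − 107) = 107 + 0.27 × -61 = 90.53 → 91

(115, 87, 91)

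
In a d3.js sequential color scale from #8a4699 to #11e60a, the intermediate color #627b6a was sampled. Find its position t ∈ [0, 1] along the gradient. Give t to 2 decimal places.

0.33

Invert the lerp on the G channel (largest span, 160): t = (123 − 70) / (230 − 70) = 53/160 = 0.33125.
Check on R: (98 − 138)/(17 − 138) = 0.3306 ✓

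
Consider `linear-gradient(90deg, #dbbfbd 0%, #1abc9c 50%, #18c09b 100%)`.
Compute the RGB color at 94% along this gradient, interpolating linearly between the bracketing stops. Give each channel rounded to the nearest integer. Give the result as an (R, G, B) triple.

94% lies between the 50% and 100% stops, so the local fraction is t = (94 − 50)/(100 − 50) = 44/50 ≈ 0.88.
#1abc9c → (26, 188, 156); #18c09b → (24, 192, 155).
R = 26 + 0.88 × (24 − 26) = 24.24 → 24
G = 188 + 0.88 × (192 − 188) = 191.52 → 192
B = 156 + 0.88 × (155 − 156) = 155.12 → 155

(24, 192, 155)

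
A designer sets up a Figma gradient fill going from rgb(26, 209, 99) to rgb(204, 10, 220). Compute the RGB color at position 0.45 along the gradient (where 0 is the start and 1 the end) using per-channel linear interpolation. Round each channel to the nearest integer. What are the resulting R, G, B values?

R = 26 + 0.45 × (204 − 26) = 26 + 0.45 × 178 = 106.1 → 106
G = 209 + 0.45 × (10 − 209) = 209 + 0.45 × -199 = 119.45 → 119
B = 99 + 0.45 × (220 − 99) = 99 + 0.45 × 121 = 153.45 → 153

(106, 119, 153)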